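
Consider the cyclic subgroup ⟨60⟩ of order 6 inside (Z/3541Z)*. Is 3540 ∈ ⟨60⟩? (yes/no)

yes

⟨60⟩ has order 6; its elements mod 3541 are {1, 59, 60, 3481, 3482, 3540}.
3540 is in this set.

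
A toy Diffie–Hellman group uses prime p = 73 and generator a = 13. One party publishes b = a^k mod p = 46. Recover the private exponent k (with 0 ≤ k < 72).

Baby-step giant-step with m = ceil(sqrt(72)) = 9.
Baby table (13^j mod 73 for j=0..8):
  0:1  1:13  2:23  3:7  4:18  5:15  6:49  7:53
  8:32
Giant step factor: 13^(-9) ≡ 63 (mod 73).
Scan 46·63^i mod 73 for i = 0, 1, …:
  i=0: 46   i=1: 51   i=2: 1
Match at i=2, j=0: k = 2·9 + 0 = 18.

18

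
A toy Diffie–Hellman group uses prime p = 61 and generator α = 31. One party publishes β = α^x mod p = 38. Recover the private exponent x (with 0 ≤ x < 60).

Baby-step giant-step with m = ceil(sqrt(60)) = 8.
Baby table (31^j mod 61 for j=0..7):
  0:1  1:31  2:46  3:23  4:42  5:21  6:41  7:51
Giant step factor: 31^(-8) ≡ 12 (mod 61).
Scan 38·12^i mod 61 for i = 0, 1, …:
  i=0: 38   i=1: 29   i=2: 43   i=3: 28
  i=4: 31
Match at i=4, j=1: x = 4·8 + 1 = 33.

33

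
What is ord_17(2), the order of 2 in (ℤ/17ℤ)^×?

8

The order of 2 must divide p − 1 = 16 = 2^4.
Divisors: 1, 2, 4, 8, 16.
Check each in increasing order: 2^1 ≡ 2;  2^2 ≡ 4;  2^4 ≡ 16;  2^8 ≡ 1.
Smallest exponent giving 1 is 8.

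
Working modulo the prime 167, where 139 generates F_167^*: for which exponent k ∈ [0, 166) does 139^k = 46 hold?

Baby-step giant-step with m = ceil(sqrt(166)) = 13.
Baby table (139^j mod 167 for j=0..12):
  0:1  1:139  2:116  3:92  4:96  5:151  6:114  7:148
  8:31  9:134  10:89  11:13  12:137
Giant step factor: 139^(-13) ≡ 67 (mod 167).
Scan 46·67^i mod 167 for i = 0, 1, …:
  i=0: 46   i=1: 76   i=2: 82   i=3: 150
  i=4: 30   i=5: 6   i=6: 68   i=7: 47
  i=8: 143   i=9: 62   i=10: 146   i=11: 96
Match at i=11, j=4: k = 11·13 + 4 = 147.

147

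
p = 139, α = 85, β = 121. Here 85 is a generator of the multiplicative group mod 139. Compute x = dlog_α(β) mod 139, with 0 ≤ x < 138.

Baby-step giant-step with m = ceil(sqrt(138)) = 12.
Baby table (85^j mod 139 for j=0..11):
  0:1  1:85  2:136  3:23  4:9  5:70  6:112  7:68
  8:81  9:74  10:35  11:56
Giant step factor: 85^(-12) ≡ 45 (mod 139).
Scan 121·45^i mod 139 for i = 0, 1, …:
  i=0: 121   i=1: 24   i=2: 107   i=3: 89
  i=4: 113   i=5: 81
Match at i=5, j=8: x = 5·12 + 8 = 68.

68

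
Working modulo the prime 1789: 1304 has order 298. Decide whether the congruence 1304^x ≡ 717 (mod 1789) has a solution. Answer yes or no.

no

717 ∈ ⟨1304⟩ iff 717^298 ≡ 1 (mod 1789), since |⟨1304⟩| = 298.
717^298 mod 1789 = 152.
Since 152 ≠ 1, 717 does not lie in the subgroup.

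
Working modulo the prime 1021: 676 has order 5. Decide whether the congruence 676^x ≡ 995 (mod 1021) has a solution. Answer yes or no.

⟨676⟩ has order 5; its elements mod 1021 are {1, 589, 676, 802, 995}.
995 is in this set.

yes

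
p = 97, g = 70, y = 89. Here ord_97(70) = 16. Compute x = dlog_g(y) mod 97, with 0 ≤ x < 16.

Successive powers of 70 modulo 97:
  70^0=1  70^1=70  70^2=50  70^3=8  70^4=75  70^5=12
  70^6=64  70^7=18  70^8=96  70^9=27  70^10=47  70^11=89
So 70^11 ≡ 89 (mod 97), giving x = 11.

11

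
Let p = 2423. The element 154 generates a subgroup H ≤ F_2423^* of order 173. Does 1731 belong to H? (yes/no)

1731 ∈ ⟨154⟩ iff 1731^173 ≡ 1 (mod 2423), since |⟨154⟩| = 173.
1731^173 mod 2423 = 205.
Since 205 ≠ 1, 1731 does not lie in the subgroup.

no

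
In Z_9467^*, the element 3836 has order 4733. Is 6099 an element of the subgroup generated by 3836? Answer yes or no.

6099 ∈ ⟨3836⟩ iff 6099^4733 ≡ 1 (mod 9467), since |⟨3836⟩| = 4733.
6099^4733 mod 9467 = 9466.
Since 9466 ≠ 1, 6099 does not lie in the subgroup.

no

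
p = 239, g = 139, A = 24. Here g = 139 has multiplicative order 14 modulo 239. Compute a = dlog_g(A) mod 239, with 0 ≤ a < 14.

10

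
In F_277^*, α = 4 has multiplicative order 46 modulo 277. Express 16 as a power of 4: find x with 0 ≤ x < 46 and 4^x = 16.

2

Successive powers of 4 modulo 277:
  4^0=1  4^1=4  4^2=16
So 4^2 ≡ 16 (mod 277), giving x = 2.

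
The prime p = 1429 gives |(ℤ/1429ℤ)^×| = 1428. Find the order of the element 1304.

The order of 1304 must divide p − 1 = 1428 = 2^2 · 3 · 7 · 17.
Divisors: 1, 2, 3, 4, 6, 7, 12, 14, 17, 21, 28, 34, 42, 51, 68, 84, 102, 119, 204, 238, 357, 476, 714, 1428.
Check each in increasing order: 1304^1 ≡ 1304;  1304^2 ≡ 1335;  1304^3 ≡ 318;  1304^4 ≡ 262;  1304^6 ≡ 1094;  1304^7 ≡ 434;  1304^12 ≡ 763;  1304^14 ≡ 1157;  1304^17 ≡ 673;  1304^21 ≡ 559;  1304^28 ≡ 1105;  1304^34 ≡ 1365;  1304^42 ≡ 959;  1304^51 ≡ 1227;  1304^68 ≡ 1238;  1304^84 ≡ 834;  1304^102 ≡ 792;  1304^119 ≡ 1428;  1304^204 ≡ 1362;  1304^238 ≡ 1.
Smallest exponent giving 1 is 238.

238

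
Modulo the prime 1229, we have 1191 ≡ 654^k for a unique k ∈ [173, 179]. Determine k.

178

Compute 654^173 mod 1229 = 394, then multiply by 654 repeatedly:
  654^173=394  654^174=815  654^175=853  654^176=1125  654^177=808
  654^178=1191
Found 1191 at exponent 178.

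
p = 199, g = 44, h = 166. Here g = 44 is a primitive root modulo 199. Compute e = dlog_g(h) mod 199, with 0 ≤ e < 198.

Baby-step giant-step with m = ceil(sqrt(198)) = 15.
Baby table (44^j mod 199 for j=0..14):
  0:1  1:44  2:145  3:12  4:130  5:148  6:144  7:167
  8:184  9:136  10:14  11:19  12:40  13:168  14:29
Giant step factor: 44^(-15) ≡ 17 (mod 199).
Scan 166·17^i mod 199 for i = 0, 1, …:
  i=0: 166   i=1: 36   i=2: 15   i=3: 56
  i=4: 156   i=5: 65   i=6: 110   i=7: 79
  i=8: 149   i=9: 145
Match at i=9, j=2: e = 9·15 + 2 = 137.

137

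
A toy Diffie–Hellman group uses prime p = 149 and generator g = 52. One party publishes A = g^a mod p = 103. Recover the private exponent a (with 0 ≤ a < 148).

30

Baby-step giant-step with m = ceil(sqrt(148)) = 13.
Baby table (52^j mod 149 for j=0..12):
  0:1  1:52  2:22  3:101  4:37  5:136  6:69  7:12
  8:28  9:115  10:20  11:146  12:142
Giant step factor: 52^(-13) ≡ 79 (mod 149).
Scan 103·79^i mod 149 for i = 0, 1, …:
  i=0: 103   i=1: 91   i=2: 37
Match at i=2, j=4: a = 2·13 + 4 = 30.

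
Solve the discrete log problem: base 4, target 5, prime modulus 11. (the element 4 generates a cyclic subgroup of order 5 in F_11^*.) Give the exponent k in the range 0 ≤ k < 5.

2

Successive powers of 4 modulo 11:
  4^0=1  4^1=4  4^2=5
So 4^2 ≡ 5 (mod 11), giving k = 2.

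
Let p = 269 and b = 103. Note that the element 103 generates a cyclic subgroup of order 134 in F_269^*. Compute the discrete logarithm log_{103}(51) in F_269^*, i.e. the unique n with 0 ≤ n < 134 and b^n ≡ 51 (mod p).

31

Baby-step giant-step with m = ceil(sqrt(134)) = 12.
Baby table (103^j mod 269 for j=0..11):
  0:1  1:103  2:118  3:49  4:205  5:133  6:249  7:92
  8:61  9:96  10:204  11:30
Giant step factor: 103^(-12) ≡ 115 (mod 269).
Scan 51·115^i mod 269 for i = 0, 1, …:
  i=0: 51   i=1: 216   i=2: 92
Match at i=2, j=7: n = 2·12 + 7 = 31.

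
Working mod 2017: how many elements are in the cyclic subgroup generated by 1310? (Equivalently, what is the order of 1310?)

The order of 1310 must divide p − 1 = 2016 = 2^5 · 3^2 · 7.
Divisors: 1, 2, 3, 4, 6, 7, 8, 9, 12, 14, 16, 18, 21, 24, 28, 32, 36, 42, 48, 56, 63, 72, 84, 96, 112, 126, 144, 168, 224, 252, 288, 336, 504, 672, 1008, 2016.
Check each in increasing order: 1310^1 ≡ 1310;  1310^2 ≡ 1650;  1310^3 ≡ 1293;  1310^4 ≡ 1567;  1310^6 ≡ 1773;  1310^7 ≡ 1063;  1310^8 ≡ 800;  1310^9 ≡ 1177;  1310^12 ≡ 1043;  1310^14 ≡ 449;  1310^16 ≡ 611;  1310^18 ≡ 1667;  1310^21 ≡ 1275;  1310^24 ≡ 686;  1310^28 ≡ 1918;  1310^32 ≡ 176;  1310^36 ≡ 1480;  1310^42 ≡ 1940;  1310^48 ≡ 635;  1310^56 ≡ 1733;  1310^63 ≡ 658;  1310^72 ≡ 1955;  1310^84 ≡ 1895;  1310^96 ≡ 1842;  1310^112 ≡ 1993;  1310^126 ≡ 1326;  1310^144 ≡ 1827;  1310^168 ≡ 765;  1310^224 ≡ 576;  1310^252 ≡ 1469;  1310^288 ≡ 1811;  1310^336 ≡ 295;  1310^504 ≡ 1788;  1310^672 ≡ 294;  1310^1008 ≡ 2016;  1310^2016 ≡ 1.
Smallest exponent giving 1 is 2016.

2016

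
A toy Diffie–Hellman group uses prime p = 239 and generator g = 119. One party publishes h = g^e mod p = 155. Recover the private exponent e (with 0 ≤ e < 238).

78

Baby-step giant-step with m = ceil(sqrt(238)) = 16.
Baby table (119^j mod 239 for j=0..15):
  0:1  1:119  2:60  3:209  4:15  5:112  6:183  7:28
  8:225  9:7  10:116  11:181  12:29  13:105  14:67  15:86
Giant step factor: 119^(-16) ≡ 50 (mod 239).
Scan 155·50^i mod 239 for i = 0, 1, …:
  i=0: 155   i=1: 102   i=2: 81   i=3: 226
  i=4: 67
Match at i=4, j=14: e = 4·16 + 14 = 78.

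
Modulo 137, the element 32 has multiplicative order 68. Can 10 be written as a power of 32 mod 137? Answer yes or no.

no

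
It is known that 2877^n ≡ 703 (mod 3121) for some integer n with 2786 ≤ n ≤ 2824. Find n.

2793

Compute 2877^2786 mod 3121 = 1851, then multiply by 2877 repeatedly:
  2877^2786=1851  2877^2787=901  2877^2788=1747  2877^2789=1309  2877^2790=2067
  2877^2791=1254  2877^2792=3003  2877^2793=703
Found 703 at exponent 2793.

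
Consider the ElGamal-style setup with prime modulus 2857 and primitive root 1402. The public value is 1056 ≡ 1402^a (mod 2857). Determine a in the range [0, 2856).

Baby-step giant-step with m = ceil(sqrt(2856)) = 54.
Baby table (1402^j mod 2857 for j=0..53):
  0:1  1:1402  2:2845  3:318  4:144  5:1898  6:1129  7:80
  8:737  9:1897  10:2584  11:92  12:419  13:1753  14:686  15:1820
  16:339  17:1016  18:1646  19:2093  20:247  21:597  22:2750  23:1407
  24:1284  25:258  26:1734  27:2618  28:2048  29:11  30:1137  31:2725
  32:641  33:1584  34:879  35:991  36:880  37:2393  38:868  39:2711
  40:1012  41:1752  42:2141  43:1832  44:21  45:872  46:2605  47:964
  48:167  49:2717  50:853  51:1680  52:1192  53:2696
Giant step factor: 1402^(-54) ≡ 1654 (mod 2857).
Scan 1056·1654^i mod 2857 for i = 0, 1, …:
  i=0: 1056   i=1: 997   i=2: 549   i=3: 2377
  i=4: 326   i=5: 2088   i=6: 2296   i=7: 631
  i=8: 869   i=9: 255     …   i=21: 231
  i=22: 2093
Match at i=22, j=19: a = 22·54 + 19 = 1207.

1207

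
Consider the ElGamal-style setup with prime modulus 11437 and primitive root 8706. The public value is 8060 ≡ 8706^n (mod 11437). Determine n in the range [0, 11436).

3014

Baby-step giant-step with m = ceil(sqrt(11436)) = 107.
Baby table (8706^j mod 11437 for j=0..106):
  0:1  1:8706  2:1437  3:9881  4:6309  5:5680  6:7929  7:7579
  8:2721  9:2999  10:10060  11:9251  12:11289  13:3893  14:4627  15:1548
  16:4102  17:5698  18:4519  19:10571  20:9024  21:2191  22:9367  23:3292
  24:10467  25:7123  26:1424  27:11073  28:10502  29:3034  30:5971  31:2361
  32:2577  33:7405  34:8998  35:4575  36:6316  37:9437  38:6551  39:8124
  40:1136  41:8448  42:8378  43:5119  44:7462  45:2012  46:6425  47:9120
  48:3066  49:10075  50:2597  51:9970  52:3427  53:7766  54:6689  55:8667
  56:5013  57:11023  58:9808  59:11243  60:3712  61:7147  62:4502  63:11250
  64:7469  65:5769  66:5047  67:9665  68:1481  69:4087  70:915  71:5838
  72:11037  73:5885  74:8487  75:4802  76:3977  77:3963  78:7886  79:10642
  80:9552  81:1285  82:1824  83:5188  84:2015  85:9669  86:1994  87:9835
  88:6128  89:8200  90:10883  91:3290  92:4492  93:4249  94:4536  95:9892
  96:10579  97:10050  98:2250  99:8356  100:8016  101:10159  102:1933  103:4871
  104:9967  105:183  106:3455
Giant step factor: 8706^(-107) ≡ 7577 (mod 11437).
Scan 8060·7577^i mod 11437 for i = 0, 1, …:
  i=0: 8060   i=1: 8477   i=2: 37   i=3: 5861
  i=4: 10363   i=5: 5446   i=6: 11083   i=7: 5437
  i=8: 75   i=9: 7862     …   i=27: 4464
  i=28: 4519
Match at i=28, j=18: n = 28·107 + 18 = 3014.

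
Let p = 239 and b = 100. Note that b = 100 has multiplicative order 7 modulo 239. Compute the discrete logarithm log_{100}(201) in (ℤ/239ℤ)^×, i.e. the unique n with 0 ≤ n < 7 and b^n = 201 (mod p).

Successive powers of 100 modulo 239:
  100^0=1  100^1=100  100^2=201
So 100^2 ≡ 201 (mod 239), giving n = 2.

2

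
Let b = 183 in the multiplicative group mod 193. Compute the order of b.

192

The order of 183 must divide p − 1 = 192 = 2^6 · 3.
Divisors: 1, 2, 3, 4, 6, 8, 12, 16, 24, 32, 48, 64, 96, 192.
Check each in increasing order: 183^1 ≡ 183;  183^2 ≡ 100;  183^3 ≡ 158;  183^4 ≡ 157;  183^6 ≡ 67;  183^8 ≡ 138;  183^12 ≡ 50;  183^16 ≡ 130;  183^24 ≡ 184;  183^32 ≡ 109;  183^48 ≡ 81;  183^64 ≡ 108;  183^96 ≡ 192;  183^192 ≡ 1.
Smallest exponent giving 1 is 192.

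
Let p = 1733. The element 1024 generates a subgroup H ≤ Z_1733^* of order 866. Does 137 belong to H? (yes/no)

137 ∈ ⟨1024⟩ iff 137^866 ≡ 1 (mod 1733), since |⟨1024⟩| = 866.
137^866 mod 1733 = 1732.
Since 1732 ≠ 1, 137 does not lie in the subgroup.

no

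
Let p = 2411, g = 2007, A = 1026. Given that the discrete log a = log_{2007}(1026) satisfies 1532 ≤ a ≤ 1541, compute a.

Compute 2007^1532 mod 2411 = 1026, then multiply by 2007 repeatedly:
  2007^1532=1026
Found 1026 at exponent 1532.

1532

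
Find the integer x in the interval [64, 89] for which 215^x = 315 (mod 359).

71

Compute 215^64 mod 359 = 9, then multiply by 215 repeatedly:
  215^64=9  215^65=140  215^66=303  215^67=166  215^68=149
  215^69=84  215^70=110  215^71=315
Found 315 at exponent 71.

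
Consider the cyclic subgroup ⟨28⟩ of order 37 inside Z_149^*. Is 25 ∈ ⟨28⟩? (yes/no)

25 ∈ ⟨28⟩ iff 25^37 ≡ 1 (mod 149), since |⟨28⟩| = 37.
25^37 mod 149 = 1.
Since 1 = 1, 25 lies in the subgroup.

yes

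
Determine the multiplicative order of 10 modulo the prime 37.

3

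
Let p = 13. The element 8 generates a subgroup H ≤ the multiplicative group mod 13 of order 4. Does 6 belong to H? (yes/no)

no

6 ∈ ⟨8⟩ iff 6^4 ≡ 1 (mod 13), since |⟨8⟩| = 4.
6^4 mod 13 = 9.
Since 9 ≠ 1, 6 does not lie in the subgroup.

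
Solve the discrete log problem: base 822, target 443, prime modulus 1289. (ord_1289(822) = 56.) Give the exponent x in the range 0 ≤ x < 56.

51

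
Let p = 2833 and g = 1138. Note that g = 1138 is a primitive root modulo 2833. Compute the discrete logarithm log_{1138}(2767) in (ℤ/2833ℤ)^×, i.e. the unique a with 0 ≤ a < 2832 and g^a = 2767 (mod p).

443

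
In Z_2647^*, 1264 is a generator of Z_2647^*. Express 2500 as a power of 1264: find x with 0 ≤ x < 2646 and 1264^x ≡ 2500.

Baby-step giant-step with m = ceil(sqrt(2646)) = 52.
Baby table (1264^j mod 2647 for j=0..51):
  0:1  1:1264  2:1555  3:1446  4:1314  5:1227  6:2433  7:2145
  8:752  9:255  10:2033  11:2122  12:797  13:1548  14:539  15:1017
  16:1693  17:1176  18:1497  19:2250  20:1122  21:2063  22:337  23:2448
  24:2576  25:254  26:769  27:567  28:1998  29:234  30:1959  31:1231
  32:2195  33:424  34:1242  35:217  36:1647  37:1266  38:1436  39:1909
  40:1559  41:1208  42:2240  43:1717  44:2395  45:1759  46:2543  47:894
  48:2394  49:495  50:988  51:2095
Giant step factor: 1264^(-52) ≡ 924 (mod 2647).
Scan 2500·924^i mod 2647 for i = 0, 1, …:
  i=0: 2500   i=1: 1816   i=2: 2433
Match at i=2, j=6: x = 2·52 + 6 = 110.

110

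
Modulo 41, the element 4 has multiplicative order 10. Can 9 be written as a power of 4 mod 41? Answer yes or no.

no

9 ∈ ⟨4⟩ iff 9^10 ≡ 1 (mod 41), since |⟨4⟩| = 10.
9^10 mod 41 = 40.
Since 40 ≠ 1, 9 does not lie in the subgroup.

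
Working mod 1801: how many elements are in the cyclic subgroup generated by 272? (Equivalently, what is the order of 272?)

900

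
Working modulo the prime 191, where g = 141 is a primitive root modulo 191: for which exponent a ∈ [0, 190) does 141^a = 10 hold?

Baby-step giant-step with m = ceil(sqrt(190)) = 14.
Baby table (141^j mod 191 for j=0..13):
  0:1  1:141  2:17  3:105  4:98  5:66  6:138  7:167
  8:54  9:165  10:154  11:131  12:135  13:126
Giant step factor: 141^(-14) ≡ 64 (mod 191).
Scan 10·64^i mod 191 for i = 0, 1, …:
  i=0: 10   i=1: 67   i=2: 86   i=3: 156
  i=4: 52   i=5: 81   i=6: 27   i=7: 9
  i=8: 3   i=9: 1
Match at i=9, j=0: a = 9·14 + 0 = 126.

126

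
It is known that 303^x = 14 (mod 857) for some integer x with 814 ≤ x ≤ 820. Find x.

Compute 303^814 mod 857 = 32, then multiply by 303 repeatedly:
  303^814=32  303^815=269  303^816=92  303^817=452  303^818=693
  303^819=14
Found 14 at exponent 819.

819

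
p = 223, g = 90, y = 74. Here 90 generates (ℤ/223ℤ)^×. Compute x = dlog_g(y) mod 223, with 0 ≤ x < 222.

Baby-step giant-step with m = ceil(sqrt(222)) = 15.
Baby table (90^j mod 223 for j=0..14):
  0:1  1:90  2:72  3:13  4:55  5:44  6:169  7:46
  8:126  9:190  10:152  11:77  12:17  13:192  14:109
Giant step factor: 90^(-15) ≡ 111 (mod 223).
Scan 74·111^i mod 223 for i = 0, 1, …:
  i=0: 74   i=1: 186   i=2: 130   i=3: 158
  i=4: 144   i=5: 151   i=6: 36   i=7: 205
  i=8: 9   i=9: 107   i=10: 58   i=11: 194
  i=12: 126
Match at i=12, j=8: x = 12·15 + 8 = 188.

188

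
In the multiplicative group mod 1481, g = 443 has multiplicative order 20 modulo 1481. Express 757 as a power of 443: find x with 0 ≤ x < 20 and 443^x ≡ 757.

Successive powers of 443 modulo 1481:
  443^0=1  443^1=443  443^2=757
So 443^2 ≡ 757 (mod 1481), giving x = 2.

2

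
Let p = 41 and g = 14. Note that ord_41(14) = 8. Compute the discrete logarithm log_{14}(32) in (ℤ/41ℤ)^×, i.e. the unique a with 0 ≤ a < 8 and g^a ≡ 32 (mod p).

Successive powers of 14 modulo 41:
  14^0=1  14^1=14  14^2=32
So 14^2 ≡ 32 (mod 41), giving a = 2.

2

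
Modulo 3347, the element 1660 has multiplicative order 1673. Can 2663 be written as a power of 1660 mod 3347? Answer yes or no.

2663 ∈ ⟨1660⟩ iff 2663^1673 ≡ 1 (mod 3347), since |⟨1660⟩| = 1673.
2663^1673 mod 3347 = 3346.
Since 3346 ≠ 1, 2663 does not lie in the subgroup.

no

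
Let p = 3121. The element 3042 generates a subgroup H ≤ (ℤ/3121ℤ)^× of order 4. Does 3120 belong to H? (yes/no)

yes

⟨3042⟩ has order 4; its elements mod 3121 are {1, 79, 3042, 3120}.
3120 is in this set.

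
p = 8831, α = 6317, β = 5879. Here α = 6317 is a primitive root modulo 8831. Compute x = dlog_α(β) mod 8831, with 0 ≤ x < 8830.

Baby-step giant-step with m = ceil(sqrt(8830)) = 94.
Baby table (6317^j mod 8831 for j=0..93):
  0:1  1:6317  2:6031  3:893  4:6903  5:7604  6:2659  7:341
  8:8164  9:7779  10:4259  11:4877  12:5481  13:5957  14:1478  15:2159
  16:3339  17:4035  18:2829  19:5680  20:207  21:631  22:3246  23:8231
  24:7130  25:2110  26:2891  27:8770  28:3227  29:3011  30:7344  31:2805
  32:4199  33:5590  34:5692  35:5363  36:2355  37:5131  38:2757  39:1237
  40:7525  41:6983  42:766  43:8265  44:1133  45:4051  46:6760  47:5035
  48:5664  49:5107  50:1276  51:6620  52:3755  53:269  54:3721  55:6266
  56:1780  57:2397  58:5515  59:8791  60:3419  61:6028  62:8435  63:6472
  64:4925  65:8443  66:4022  67:187  68:6756  69:6260  70:8033  71:1535
  72:157  73:2697  74:1950  75:7736  76:6389  77:1643  78:2406  79:551
  80:1253  81:2625  82:6338  83:6223  84:3910  85:7994  86:2440  87:3385
  88:3194  89:6494  90:2603  91:8660  92:6006  93:1926
Giant step factor: 6317^(-94) ≡ 7566 (mod 8831).
Scan 5879·7566^i mod 8831 for i = 0, 1, …:
  i=0: 5879   i=1: 7598   i=2: 5489   i=3: 6412
  i=4: 4509   i=5: 941   i=6: 1820   i=7: 2591
  i=8: 7517   i=9: 1982     …   i=39: 175
  i=40: 8231
Match at i=40, j=23: x = 40·94 + 23 = 3783.

3783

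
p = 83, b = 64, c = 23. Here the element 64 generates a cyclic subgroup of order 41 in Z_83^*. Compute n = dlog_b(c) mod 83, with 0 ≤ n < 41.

10

Baby-step giant-step with m = ceil(sqrt(41)) = 7.
Baby table (64^j mod 83 for j=0..6):
  0:1  1:64  2:29  3:30  4:11  5:40  6:70
Giant step factor: 64^(-7) ≡ 41 (mod 83).
Scan 23·41^i mod 83 for i = 0, 1, …:
  i=0: 23   i=1: 30
Match at i=1, j=3: n = 1·7 + 3 = 10.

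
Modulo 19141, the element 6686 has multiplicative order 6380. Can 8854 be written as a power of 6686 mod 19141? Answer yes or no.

yes

8854 ∈ ⟨6686⟩ iff 8854^6380 ≡ 1 (mod 19141), since |⟨6686⟩| = 6380.
8854^6380 mod 19141 = 1.
Since 1 = 1, 8854 lies in the subgroup.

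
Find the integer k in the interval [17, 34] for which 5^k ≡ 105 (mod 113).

20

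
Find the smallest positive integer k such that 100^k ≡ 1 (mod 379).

189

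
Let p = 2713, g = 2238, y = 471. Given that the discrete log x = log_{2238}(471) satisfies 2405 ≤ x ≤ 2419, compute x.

Compute 2238^2405 mod 2713 = 1941, then multiply by 2238 repeatedly:
  2238^2405=1941  2238^2406=445  2238^2407=239  2238^2408=421  2238^2409=787
  2238^2410=569  2238^2411=1025  2238^2412=1465  2238^2413=1366  2238^2414=2270
  2238^2415=1524  2238^2416=471
Found 471 at exponent 2416.

2416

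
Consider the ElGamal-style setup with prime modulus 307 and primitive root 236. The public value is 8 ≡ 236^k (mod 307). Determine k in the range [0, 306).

135

Baby-step giant-step with m = ceil(sqrt(306)) = 18.
Baby table (236^j mod 307 for j=0..17):
  0:1  1:236  2:129  3:51  4:63  5:132  6:145  7:143
  8:285  9:27  10:232  11:106  12:149  13:166  14:187  15:231
  16:177  17:20
Giant step factor: 236^(-18) ≡ 299 (mod 307).
Scan 8·299^i mod 307 for i = 0, 1, …:
  i=0: 8   i=1: 243   i=2: 205   i=3: 202
  i=4: 226   i=5: 34   i=6: 35   i=7: 27
Match at i=7, j=9: k = 7·18 + 9 = 135.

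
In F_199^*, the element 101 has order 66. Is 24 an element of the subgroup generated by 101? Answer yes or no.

no

24 ∈ ⟨101⟩ iff 24^66 ≡ 1 (mod 199), since |⟨101⟩| = 66.
24^66 mod 199 = 106.
Since 106 ≠ 1, 24 does not lie in the subgroup.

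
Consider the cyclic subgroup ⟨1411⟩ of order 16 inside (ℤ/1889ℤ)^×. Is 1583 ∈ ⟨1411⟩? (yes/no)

no

⟨1411⟩ has order 16; its elements mod 1889 are {1, 85, 200, 331, 458, 478, 739, 928, 961, 1150, 1411, 1431, 1558, 1689, 1804, 1888}.
1583 is not in this set.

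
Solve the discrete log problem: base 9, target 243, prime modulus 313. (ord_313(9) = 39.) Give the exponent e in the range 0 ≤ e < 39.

Successive powers of 9 modulo 313:
  9^0=1  9^1=9  9^2=81  9^3=103  9^4=301  9^5=205
  9^6=280  9^7=16  9^8=144  9^9=44  9^10=83  9^11=121
  9^12=150  9^13=98  9^14=256  9^15=113  9^16=78  9^17=76
  9^18=58  9^19=209  9^20=3  9^21=27  9^22=243
So 9^22 ≡ 243 (mod 313), giving e = 22.

22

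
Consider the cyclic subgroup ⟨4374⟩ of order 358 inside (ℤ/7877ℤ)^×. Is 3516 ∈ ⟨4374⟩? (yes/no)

yes

3516 ∈ ⟨4374⟩ iff 3516^358 ≡ 1 (mod 7877), since |⟨4374⟩| = 358.
3516^358 mod 7877 = 1.
Since 1 = 1, 3516 lies in the subgroup.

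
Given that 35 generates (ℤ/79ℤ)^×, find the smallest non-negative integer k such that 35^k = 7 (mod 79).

71

Baby-step giant-step with m = ceil(sqrt(78)) = 9.
Baby table (35^j mod 79 for j=0..8):
  0:1  1:35  2:40  3:57  4:20  5:68  6:10  7:34
  8:5
Giant step factor: 35^(-9) ≡ 14 (mod 79).
Scan 7·14^i mod 79 for i = 0, 1, …:
  i=0: 7   i=1: 19   i=2: 29   i=3: 11
  i=4: 75   i=5: 23   i=6: 6   i=7: 5
Match at i=7, j=8: k = 7·9 + 8 = 71.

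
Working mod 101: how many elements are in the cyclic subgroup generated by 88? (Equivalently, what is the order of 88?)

The order of 88 must divide p − 1 = 100 = 2^2 · 5^2.
Divisors: 1, 2, 4, 5, 10, 20, 25, 50, 100.
Check each in increasing order: 88^1 ≡ 88;  88^2 ≡ 68;  88^4 ≡ 79;  88^5 ≡ 84;  88^10 ≡ 87;  88^20 ≡ 95;  88^25 ≡ 1.
Smallest exponent giving 1 is 25.

25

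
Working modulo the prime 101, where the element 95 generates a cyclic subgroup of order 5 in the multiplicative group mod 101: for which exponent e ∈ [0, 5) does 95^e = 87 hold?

Successive powers of 95 modulo 101:
  95^0=1  95^1=95  95^2=36  95^3=87
So 95^3 ≡ 87 (mod 101), giving e = 3.

3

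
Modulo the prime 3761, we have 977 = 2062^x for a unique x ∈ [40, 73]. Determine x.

Compute 2062^40 mod 3761 = 3426, then multiply by 2062 repeatedly:
  2062^40=3426  2062^41=1254  2062^42=1941  2062^43=638  2062^44=2967
  2062^45=2568  2062^46=3489  2062^47=3286  2062^48=2171  2062^49=1012
  2062^50=3150  2062^51=53  2062^52=217  2062^53=3656  2062^54=1628
  2062^55=2124  2062^56=1884  2062^57=3456  2062^58=2938  2062^59=2946
  2062^60=637  2062^61=905  2062^62=654  2062^63=2110  2062^64=3104
  2062^65=2987  2062^66=2437  2062^67=398  2062^68=778  2062^69=2050
  2062^70=3497  2062^71=977
Found 977 at exponent 71.

71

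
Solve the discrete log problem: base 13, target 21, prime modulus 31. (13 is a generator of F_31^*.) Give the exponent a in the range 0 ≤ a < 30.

Successive powers of 13 modulo 31:
  13^0=1  13^1=13  13^2=14  13^3=27  13^4=10  13^5=6
  13^6=16  13^7=22  13^8=7  13^9=29  13^10=5  13^11=3
  13^12=8  13^13=11  13^14=19  13^15=30  13^16=18  13^17=17
  13^18=4  13^19=21
So 13^19 ≡ 21 (mod 31), giving a = 19.

19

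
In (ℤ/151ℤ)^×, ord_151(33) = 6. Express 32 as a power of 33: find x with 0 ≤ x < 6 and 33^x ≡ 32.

2

Successive powers of 33 modulo 151:
  33^0=1  33^1=33  33^2=32
So 33^2 ≡ 32 (mod 151), giving x = 2.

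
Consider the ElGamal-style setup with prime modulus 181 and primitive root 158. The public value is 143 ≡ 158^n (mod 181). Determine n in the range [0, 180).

62

Baby-step giant-step with m = ceil(sqrt(180)) = 14.
Baby table (158^j mod 181 for j=0..13):
  0:1  1:158  2:167  3:141  4:15  5:17  6:152  7:124
  8:44  9:74  10:108  11:50  12:117  13:24
Giant step factor: 158^(-14) ≡ 20 (mod 181).
Scan 143·20^i mod 181 for i = 0, 1, …:
  i=0: 143   i=1: 145   i=2: 4   i=3: 80
  i=4: 152
Match at i=4, j=6: n = 4·14 + 6 = 62.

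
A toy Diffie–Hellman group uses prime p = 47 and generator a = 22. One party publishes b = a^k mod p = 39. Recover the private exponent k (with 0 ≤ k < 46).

27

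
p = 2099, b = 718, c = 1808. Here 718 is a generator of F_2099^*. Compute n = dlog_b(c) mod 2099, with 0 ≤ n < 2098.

669

Baby-step giant-step with m = ceil(sqrt(2098)) = 46.
Baby table (718^j mod 2099 for j=0..45):
  0:1  1:718  2:1269  3:176  4:428  5:850  6:1590  7:1863
  8:571  9:673  10:444  11:1843  12:904  13:481  14:1122  15:1679
  16:696  17:166  18:1644  19:754  20:1929  21:1781  22:467  23:1565
  24:705  25:331  26:471  27:239  28:1583  29:1035  30:84  31:1540
  32:1646  33:91  34:269  35:34  36:1323  37:1166  38:1786  39:1958
  40:1613  41:1585  42:372  43:523  44:1892  45:403
Giant step factor: 718^(-46) ≡ 184 (mod 2099).
Scan 1808·184^i mod 2099 for i = 0, 1, …:
  i=0: 1808   i=1: 1030   i=2: 610   i=3: 993
  i=4: 99   i=5: 1424   i=6: 1740   i=7: 1112
  i=8: 1005   i=9: 208     …   i=13: 903
  i=14: 331
Match at i=14, j=25: n = 14·46 + 25 = 669.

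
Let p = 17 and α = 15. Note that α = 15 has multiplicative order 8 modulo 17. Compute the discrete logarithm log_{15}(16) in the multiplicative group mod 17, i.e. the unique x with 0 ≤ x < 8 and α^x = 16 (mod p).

Successive powers of 15 modulo 17:
  15^0=1  15^1=15  15^2=4  15^3=9  15^4=16
So 15^4 ≡ 16 (mod 17), giving x = 4.

4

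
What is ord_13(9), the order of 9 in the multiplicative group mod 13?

The order of 9 must divide p − 1 = 12 = 2^2 · 3.
Divisors: 1, 2, 3, 4, 6, 12.
Check each in increasing order: 9^1 ≡ 9;  9^2 ≡ 3;  9^3 ≡ 1.
Smallest exponent giving 1 is 3.

3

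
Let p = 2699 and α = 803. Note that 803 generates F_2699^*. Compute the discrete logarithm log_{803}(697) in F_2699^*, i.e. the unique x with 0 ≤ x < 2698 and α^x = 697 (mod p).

Baby-step giant-step with m = ceil(sqrt(2698)) = 52.
Baby table (803^j mod 2699 for j=0..51):
  0:1  1:803  2:2447  3:69  4:1427  5:1505  6:2062  7:1299
  8:1283  9:1930  10:564  11:2159  12:919  13:1130  14:526  15:1334
  16:2398  17:1207  18:280  19:823  20:2313  21:427  22:108  23:356
  24:2473  25:2054  26:273  27:600  28:1378  29:2643  30:915  31:617
  32:1534  33:1058  34:2088  35:585  36:129  37:1025  38:2579  39:804
  40:551  41:2516  42:1496  43:233  44:868  45:662  46:2582  47:514
  48:2494  49:24  50:379  51:2049
Giant step factor: 803^(-52) ≡ 295 (mod 2699).
Scan 697·295^i mod 2699 for i = 0, 1, …:
  i=0: 697   i=1: 491   i=2: 1798   i=3: 1406
  i=4: 1823   i=5: 684   i=6: 2054
Match at i=6, j=25: x = 6·52 + 25 = 337.

337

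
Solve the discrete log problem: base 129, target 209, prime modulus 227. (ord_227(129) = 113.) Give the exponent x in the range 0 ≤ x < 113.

Baby-step giant-step with m = ceil(sqrt(113)) = 11.
Baby table (129^j mod 227 for j=0..10):
  0:1  1:129  2:70  3:177  4:133  5:132  6:3  7:160
  8:210  9:77  10:172
Giant step factor: 129^(-11) ≡ 90 (mod 227).
Scan 209·90^i mod 227 for i = 0, 1, …:
  i=0: 209   i=1: 196   i=2: 161   i=3: 189
  i=4: 212   i=5: 12   i=6: 172
Match at i=6, j=10: x = 6·11 + 10 = 76.

76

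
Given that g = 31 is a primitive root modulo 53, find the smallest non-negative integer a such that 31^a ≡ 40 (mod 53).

Successive powers of 31 modulo 53:
  31^0=1  31^1=31  31^2=7  31^3=5  31^4=49  31^5=35
  31^6=25  31^7=33  31^8=16  31^9=19  31^10=6  31^11=27
  31^12=42  31^13=30  31^14=29  31^15=51  31^16=44  31^17=39
  31^18=43  31^19=8  31^20=36  31^21=3  31^22=40
So 31^22 ≡ 40 (mod 53), giving a = 22.

22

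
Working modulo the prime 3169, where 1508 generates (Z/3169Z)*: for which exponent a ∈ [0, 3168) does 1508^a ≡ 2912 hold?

Baby-step giant-step with m = ceil(sqrt(3168)) = 57.
Baby table (1508^j mod 3169 for j=0..56):
  0:1  1:1508  2:1891  3:2697  4:1249  5:1106  6:954  7:3075
  8:853  9:2879  10:2  11:3016  12:613  13:2225  14:2498  15:2212
  16:1908  17:2981  18:1706  19:2589  20:4  21:2863  22:1226  23:1281
  24:1827  25:1255  26:647  27:2793  28:243  29:2009  30:8  31:2557
  32:2452  33:2562  34:485  35:2510  36:1294  37:2417  38:486  39:849
  40:16  41:1945  42:1735  43:1955  44:970  45:1851  46:2588  47:1665
  48:972  49:1698  50:32  51:721  52:301  53:741  54:1940  55:533
  56:2007
Giant step factor: 1508^(-57) ≡ 1181 (mod 3169).
Scan 2912·1181^i mod 3169 for i = 0, 1, …:
  i=0: 2912   i=1: 707   i=2: 1520   i=3: 1466
  i=4: 1072   i=5: 1601   i=6: 2057   i=7: 1863
  i=8: 917   i=9: 2348     …   i=41: 1024
  i=42: 1955
Match at i=42, j=43: a = 42·57 + 43 = 2437.

2437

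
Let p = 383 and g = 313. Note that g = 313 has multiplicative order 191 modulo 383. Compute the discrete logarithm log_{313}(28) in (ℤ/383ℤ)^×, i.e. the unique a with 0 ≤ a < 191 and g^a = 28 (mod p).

162

Baby-step giant-step with m = ceil(sqrt(191)) = 14.
Baby table (313^j mod 383 for j=0..13):
  0:1  1:313  2:304  3:168  4:113  5:133  6:265  7:217
  8:130  9:92  10:71  11:9  12:136  13:55
Giant step factor: 313^(-14) ≡ 134 (mod 383).
Scan 28·134^i mod 383 for i = 0, 1, …:
  i=0: 28   i=1: 305   i=2: 272   i=3: 63
  i=4: 16   i=5: 229   i=6: 46   i=7: 36
  i=8: 228   i=9: 295   i=10: 81   i=11: 130
Match at i=11, j=8: a = 11·14 + 8 = 162.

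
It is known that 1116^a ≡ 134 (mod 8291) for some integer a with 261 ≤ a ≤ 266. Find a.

263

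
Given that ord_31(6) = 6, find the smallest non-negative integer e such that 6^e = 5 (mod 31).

2

Successive powers of 6 modulo 31:
  6^0=1  6^1=6  6^2=5
So 6^2 ≡ 5 (mod 31), giving e = 2.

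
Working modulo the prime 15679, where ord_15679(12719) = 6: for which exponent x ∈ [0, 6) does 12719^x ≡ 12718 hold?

Successive powers of 12719 modulo 15679:
  12719^0=1  12719^1=12719  12719^2=12718
So 12719^2 ≡ 12718 (mod 15679), giving x = 2.

2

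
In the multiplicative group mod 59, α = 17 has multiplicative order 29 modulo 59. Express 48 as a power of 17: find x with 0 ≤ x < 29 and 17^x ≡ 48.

Successive powers of 17 modulo 59:
  17^0=1  17^1=17  17^2=53  17^3=16  17^4=36  17^5=22
  17^6=20  17^7=45  17^8=57  17^9=25  17^10=12  17^11=27
  17^12=46  17^13=15  17^14=19  17^15=28  17^16=4  17^17=9
  17^18=35  17^19=5  17^20=26  17^21=29  17^22=21  17^23=3
  17^24=51  17^25=41  17^26=48
So 17^26 ≡ 48 (mod 59), giving x = 26.

26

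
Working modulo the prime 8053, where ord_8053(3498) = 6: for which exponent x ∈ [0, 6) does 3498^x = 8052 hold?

Successive powers of 3498 modulo 8053:
  3498^0=1  3498^1=3498  3498^2=3497  3498^3=8052
So 3498^3 ≡ 8052 (mod 8053), giving x = 3.

3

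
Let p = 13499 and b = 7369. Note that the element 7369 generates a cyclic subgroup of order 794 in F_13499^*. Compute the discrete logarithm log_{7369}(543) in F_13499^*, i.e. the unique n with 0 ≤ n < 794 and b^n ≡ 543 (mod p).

555

Baby-step giant-step with m = ceil(sqrt(794)) = 29.
Baby table (7369^j mod 13499 for j=0..28):
  0:1  1:7369  2:9183  3:12539  4:12735  5:12666  6:3668  7:4494
  8:3239  9:1959  10:5440  11:8829  12:9220  13:1713  14:1532  15:4144
  16:2398  17:671  18:3965  19:6249  20:3792  21:318  22:8015  23:4410
  24:5197  25:30  26:5086  27:5510  28:11697
Giant step factor: 7369^(-29) ≡ 4770 (mod 13499).
Scan 543·4770^i mod 13499 for i = 0, 1, …:
  i=0: 543   i=1: 11801   i=2: 13439   i=3: 10778
  i=4: 6868   i=5: 11786   i=6: 9384   i=7: 12495
  i=8: 3065   i=9: 633     …   i=18: 2677
  i=19: 12735
Match at i=19, j=4: n = 19·29 + 4 = 555.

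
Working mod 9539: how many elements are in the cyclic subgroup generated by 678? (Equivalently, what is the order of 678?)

The order of 678 must divide p − 1 = 9538 = 2 · 19 · 251.
Divisors: 1, 2, 19, 38, 251, 502, 4769, 9538.
Check each in increasing order: 678^1 ≡ 678;  678^2 ≡ 1812;  678^19 ≡ 7479;  678^38 ≡ 8284;  678^251 ≡ 3257;  678^502 ≡ 681;  678^4769 ≡ 1.
Smallest exponent giving 1 is 4769.

4769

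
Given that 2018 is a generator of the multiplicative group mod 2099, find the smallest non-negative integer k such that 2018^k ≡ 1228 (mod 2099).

871

Baby-step giant-step with m = ceil(sqrt(2098)) = 46.
Baby table (2018^j mod 2099 for j=0..45):
  0:1  1:2018  2:264  3:1705  4:429  5:934  6:2009  7:993
  8:1428  9:1876  10:1271  11:1999  12:1803  13:887  14:1618  15:1179
  16:1055  17:604  18:1452  19:2031  20:1310  21:939  22:1604  23:214
  24:1557  25:1922  26:1743  27:1549  28:471  29:1730  30:503  31:1237
  32:555  33:1223  34:1689  35:1725  36:908  37:2016  38:426  39:1177
  40:1217  41:76  42:141  43:1173  44:1541  45:1119
Giant step factor: 2018^(-46) ≡ 522 (mod 2099).
Scan 1228·522^i mod 2099 for i = 0, 1, …:
  i=0: 1228   i=1: 821   i=2: 366   i=3: 43
  i=4: 1456   i=5: 194   i=6: 516   i=7: 680
  i=8: 229   i=9: 1994     …   i=17: 1100
  i=18: 1173
Match at i=18, j=43: k = 18·46 + 43 = 871.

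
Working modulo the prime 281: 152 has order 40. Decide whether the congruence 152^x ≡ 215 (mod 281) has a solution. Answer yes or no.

215 ∈ ⟨152⟩ iff 215^40 ≡ 1 (mod 281), since |⟨152⟩| = 40.
215^40 mod 281 = 109.
Since 109 ≠ 1, 215 does not lie in the subgroup.

no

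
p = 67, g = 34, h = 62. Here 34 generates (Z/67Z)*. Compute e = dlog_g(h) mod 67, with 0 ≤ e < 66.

Successive powers of 34 modulo 67:
  34^0=1  34^1=34  34^2=17  34^3=42  34^4=21  34^5=44
  34^6=22  34^7=11  34^8=39  34^9=53  34^10=60  34^11=30
  34^12=15  34^13=41  34^14=54  34^15=27  34^16=47  34^17=57
  34^18=62
So 34^18 ≡ 62 (mod 67), giving e = 18.

18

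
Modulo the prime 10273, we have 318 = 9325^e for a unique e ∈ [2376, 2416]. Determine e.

2396

Compute 9325^2376 mod 10273 = 5643, then multiply by 9325 repeatedly:
  9325^2376=5643  9325^2377=2669  9325^2378=7219  9325^2379=8479  9325^2380=5667
  9325^2381=463  9325^2382=2815  9325^2383=2360  9325^2384=2234  9325^2385=8679
  9325^2386=981  9325^2387=4855  9325^2388=10037  9325^2389=7995  9325^2390=2214
  9325^2391=7093  9325^2392=4651  9325^2393=8242  9325^2394=4337  9325^2395=7997
  9325^2396=318
Found 318 at exponent 2396.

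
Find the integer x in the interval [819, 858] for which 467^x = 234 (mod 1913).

Compute 467^819 mod 1913 = 234, then multiply by 467 repeatedly:
  467^819=234
Found 234 at exponent 819.

819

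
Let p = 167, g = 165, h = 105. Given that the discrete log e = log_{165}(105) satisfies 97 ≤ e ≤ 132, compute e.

107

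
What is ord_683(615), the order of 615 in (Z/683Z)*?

The order of 615 must divide p − 1 = 682 = 2 · 11 · 31.
Divisors: 1, 2, 11, 22, 31, 62, 341, 682.
Check each in increasing order: 615^1 ≡ 615;  615^2 ≡ 526;  615^11 ≡ 67;  615^22 ≡ 391;  615^31 ≡ 651;  615^62 ≡ 341;  615^341 ≡ 1.
Smallest exponent giving 1 is 341.

341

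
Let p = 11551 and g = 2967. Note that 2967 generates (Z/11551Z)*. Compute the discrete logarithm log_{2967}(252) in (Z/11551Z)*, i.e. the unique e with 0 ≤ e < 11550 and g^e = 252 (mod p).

11465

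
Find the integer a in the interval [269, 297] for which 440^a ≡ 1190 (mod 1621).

276

Compute 440^269 mod 1621 = 1603, then multiply by 440 repeatedly:
  440^269=1603  440^270=185  440^271=350  440^272=5  440^273=579
  440^274=263  440^275=629  440^276=1190
Found 1190 at exponent 276.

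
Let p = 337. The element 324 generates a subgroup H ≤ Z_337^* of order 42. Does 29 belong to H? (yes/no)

no

29 ∈ ⟨324⟩ iff 29^42 ≡ 1 (mod 337), since |⟨324⟩| = 42.
29^42 mod 337 = 85.
Since 85 ≠ 1, 29 does not lie in the subgroup.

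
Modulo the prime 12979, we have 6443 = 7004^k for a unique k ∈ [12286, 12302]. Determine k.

Compute 7004^12286 mod 12979 = 11616, then multiply by 7004 repeatedly:
  7004^12286=11616  7004^12287=6092  7004^12288=6395  7004^12289=51  7004^12290=6771
  7004^12291=11797  7004^12292=1874  7004^12293=3727  7004^12294=3139  7004^12295=12109
  7004^12296=6650  7004^12297=7948  7004^12298=861  7004^12299=8188  7004^12300=7530
  7004^12301=6443
Found 6443 at exponent 12301.

12301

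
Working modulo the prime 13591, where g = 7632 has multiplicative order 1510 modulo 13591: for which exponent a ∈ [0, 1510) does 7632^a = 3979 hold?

1459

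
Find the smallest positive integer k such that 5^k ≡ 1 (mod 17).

The order of 5 must divide p − 1 = 16 = 2^4.
Divisors: 1, 2, 4, 8, 16.
Check each in increasing order: 5^1 ≡ 5;  5^2 ≡ 8;  5^4 ≡ 13;  5^8 ≡ 16;  5^16 ≡ 1.
Smallest exponent giving 1 is 16.

16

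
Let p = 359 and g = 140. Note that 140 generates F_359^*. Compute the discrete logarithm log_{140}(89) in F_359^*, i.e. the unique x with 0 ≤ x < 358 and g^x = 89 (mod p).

107

Baby-step giant-step with m = ceil(sqrt(358)) = 19.
Baby table (140^j mod 359 for j=0..18):
  0:1  1:140  2:214  3:163  4:203  5:59  6:3  7:61
  8:283  9:130  10:250  11:177  12:9  13:183  14:131  15:31
  16:32  17:172  18:27
Giant step factor: 140^(-19) ≡ 342 (mod 359).
Scan 89·342^i mod 359 for i = 0, 1, …:
  i=0: 89   i=1: 282   i=2: 232   i=3: 5
  i=4: 274   i=5: 9
Match at i=5, j=12: x = 5·19 + 12 = 107.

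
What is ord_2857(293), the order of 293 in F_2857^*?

The order of 293 must divide p − 1 = 2856 = 2^3 · 3 · 7 · 17.
Divisors: 1, 2, 3, 4, 6, 7, 8, 12, 14, 17, 21, 24, 28, 34, 42, 51, 56, 68, 84, 102, 119, 136, 168, 204, 238, 357, 408, 476, 714, 952, 1428, 2856.
Check each in increasing order: 293^1 ≡ 293;  293^2 ≡ 139;  293^3 ≡ 729;  293^4 ≡ 2179;  293^6 ≡ 39;  293^7 ≡ 2856;  293^8 ≡ 2564;  293^12 ≡ 1521;  293^14 ≡ 1.
Smallest exponent giving 1 is 14.

14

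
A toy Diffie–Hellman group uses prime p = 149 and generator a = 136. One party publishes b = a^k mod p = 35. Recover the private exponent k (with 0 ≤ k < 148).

Baby-step giant-step with m = ceil(sqrt(148)) = 13.
Baby table (136^j mod 149 for j=0..12):
  0:1  1:136  2:20  3:38  4:102  5:15  6:103  7:2
  8:123  9:40  10:76  11:55  12:30
Giant step factor: 136^(-13) ≡ 34 (mod 149).
Scan 35·34^i mod 149 for i = 0, 1, …:
  i=0: 35   i=1: 147   i=2: 81   i=3: 72
  i=4: 64   i=5: 90   i=6: 80   i=7: 38
Match at i=7, j=3: k = 7·13 + 3 = 94.

94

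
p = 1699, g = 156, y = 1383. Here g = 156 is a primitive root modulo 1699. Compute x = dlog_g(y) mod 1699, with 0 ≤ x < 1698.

1592

Baby-step giant-step with m = ceil(sqrt(1698)) = 42.
Baby table (156^j mod 1699 for j=0..41):
  0:1  1:156  2:550  3:850  4:78  5:275  6:425  7:39
  8:987  9:1062  10:869  11:1343  12:531  13:1284  14:1521  15:1115
  16:642  17:1610  18:1407  19:321  20:805  21:1553  22:1010  23:1252
  24:1626  25:505  26:626  27:813  28:1102  29:313  30:1256  31:551
  32:1006  33:628  34:1125  35:503  36:314  37:1412  38:1101  39:157
  40:706  41:1400
Giant step factor: 156^(-42) ≡ 1093 (mod 1699).
Scan 1383·1093^i mod 1699 for i = 0, 1, …:
  i=0: 1383   i=1: 1208   i=2: 221   i=3: 295
  i=4: 1324   i=5: 1283   i=6: 644   i=7: 506
  i=8: 883   i=9: 87     …   i=36: 629
  i=37: 1101
Match at i=37, j=38: x = 37·42 + 38 = 1592.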